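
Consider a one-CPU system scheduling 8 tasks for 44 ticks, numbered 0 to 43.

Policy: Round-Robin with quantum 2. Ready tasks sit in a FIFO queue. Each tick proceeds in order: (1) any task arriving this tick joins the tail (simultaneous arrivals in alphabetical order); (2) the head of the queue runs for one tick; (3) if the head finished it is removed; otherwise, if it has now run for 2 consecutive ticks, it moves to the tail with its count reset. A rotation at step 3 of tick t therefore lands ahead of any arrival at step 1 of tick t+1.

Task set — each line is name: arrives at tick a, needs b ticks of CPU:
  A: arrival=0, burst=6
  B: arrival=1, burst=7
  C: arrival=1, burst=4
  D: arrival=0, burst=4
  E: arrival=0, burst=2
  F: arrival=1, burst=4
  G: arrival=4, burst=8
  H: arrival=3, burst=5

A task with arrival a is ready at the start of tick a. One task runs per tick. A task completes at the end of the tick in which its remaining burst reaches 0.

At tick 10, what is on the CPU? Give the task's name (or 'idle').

t=0: queue=[A,D,E] q_used=0 → run A
t=1: queue=[A,D,E,B,C,F] q_used=1 → run A
t=2: queue=[D,E,B,C,F,A] q_used=0 → run D
t=3: queue=[D,E,B,C,F,A,H] q_used=1 → run D
t=4: queue=[E,B,C,F,A,H,D,G] q_used=0 → run E
t=5: queue=[E,B,C,F,A,H,D,G] q_used=1 → run E
t=6: queue=[B,C,F,A,H,D,G] q_used=0 → run B
t=7: queue=[B,C,F,A,H,D,G] q_used=1 → run B
t=8: queue=[C,F,A,H,D,G,B] q_used=0 → run C
t=9: queue=[C,F,A,H,D,G,B] q_used=1 → run C
t=10: queue=[F,A,H,D,G,B,C] q_used=0 → run F
t=11: queue=[F,A,H,D,G,B,C] q_used=1 → run F
t=12: queue=[A,H,D,G,B,C,F] q_used=0 → run A
t=13: queue=[A,H,D,G,B,C,F] q_used=1 → run A
t=14: queue=[H,D,G,B,C,F,A] q_used=0 → run H
t=15: queue=[H,D,G,B,C,F,A] q_used=1 → run H
t=16: queue=[D,G,B,C,F,A,H] q_used=0 → run D
t=17: queue=[D,G,B,C,F,A,H] q_used=1 → run D
t=18: queue=[G,B,C,F,A,H] q_used=0 → run G
t=19: queue=[G,B,C,F,A,H] q_used=1 → run G
t=20: queue=[B,C,F,A,H,G] q_used=0 → run B
t=21: queue=[B,C,F,A,H,G] q_used=1 → run B
t=22: queue=[C,F,A,H,G,B] q_used=0 → run C
t=23: queue=[C,F,A,H,G,B] q_used=1 → run C
t=24: queue=[F,A,H,G,B] q_used=0 → run F
t=25: queue=[F,A,H,G,B] q_used=1 → run F
t=26: queue=[A,H,G,B] q_used=0 → run A
t=27: queue=[A,H,G,B] q_used=1 → run A
t=28: queue=[H,G,B] q_used=0 → run H
t=29: queue=[H,G,B] q_used=1 → run H
t=30: queue=[G,B,H] q_used=0 → run G
t=31: queue=[G,B,H] q_used=1 → run G
t=32: queue=[B,H,G] q_used=0 → run B
t=33: queue=[B,H,G] q_used=1 → run B
t=34: queue=[H,G,B] q_used=0 → run H
t=35: queue=[G,B] q_used=0 → run G
t=36: queue=[G,B] q_used=1 → run G
t=37: queue=[B,G] q_used=0 → run B
t=38: queue=[G] q_used=0 → run G
t=39: queue=[G] q_used=1 → run G
t=40: (idle)
t=41: (idle)
t=42: (idle)
t=43: (idle)

running at tick 10 = F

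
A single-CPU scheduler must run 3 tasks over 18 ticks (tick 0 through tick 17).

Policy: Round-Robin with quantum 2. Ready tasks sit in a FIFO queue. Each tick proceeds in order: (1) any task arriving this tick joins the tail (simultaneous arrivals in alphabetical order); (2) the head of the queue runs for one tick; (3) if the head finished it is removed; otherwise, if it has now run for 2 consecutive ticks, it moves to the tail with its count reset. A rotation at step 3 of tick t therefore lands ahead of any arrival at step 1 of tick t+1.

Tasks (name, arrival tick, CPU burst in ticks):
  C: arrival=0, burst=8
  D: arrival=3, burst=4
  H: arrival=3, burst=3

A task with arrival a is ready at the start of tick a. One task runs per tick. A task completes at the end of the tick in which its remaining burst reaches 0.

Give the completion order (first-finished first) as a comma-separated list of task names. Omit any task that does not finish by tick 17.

completion order = D, H, C

t=0: queue=[C] q_used=0 → run C
t=1: queue=[C] q_used=1 → run C
t=2: queue=[C] q_used=0 → run C
t=3: queue=[C,D,H] q_used=1 → run C
t=4: queue=[D,H,C] q_used=0 → run D
t=5: queue=[D,H,C] q_used=1 → run D
t=6: queue=[H,C,D] q_used=0 → run H
t=7: queue=[H,C,D] q_used=1 → run H
t=8: queue=[C,D,H] q_used=0 → run C
t=9: queue=[C,D,H] q_used=1 → run C
t=10: queue=[D,H,C] q_used=0 → run D
t=11: queue=[D,H,C] q_used=1 → run D
t=12: queue=[H,C] q_used=0 → run H
t=13: queue=[C] q_used=0 → run C
t=14: queue=[C] q_used=1 → run C
t=15: (idle)
t=16: (idle)
t=17: (idle)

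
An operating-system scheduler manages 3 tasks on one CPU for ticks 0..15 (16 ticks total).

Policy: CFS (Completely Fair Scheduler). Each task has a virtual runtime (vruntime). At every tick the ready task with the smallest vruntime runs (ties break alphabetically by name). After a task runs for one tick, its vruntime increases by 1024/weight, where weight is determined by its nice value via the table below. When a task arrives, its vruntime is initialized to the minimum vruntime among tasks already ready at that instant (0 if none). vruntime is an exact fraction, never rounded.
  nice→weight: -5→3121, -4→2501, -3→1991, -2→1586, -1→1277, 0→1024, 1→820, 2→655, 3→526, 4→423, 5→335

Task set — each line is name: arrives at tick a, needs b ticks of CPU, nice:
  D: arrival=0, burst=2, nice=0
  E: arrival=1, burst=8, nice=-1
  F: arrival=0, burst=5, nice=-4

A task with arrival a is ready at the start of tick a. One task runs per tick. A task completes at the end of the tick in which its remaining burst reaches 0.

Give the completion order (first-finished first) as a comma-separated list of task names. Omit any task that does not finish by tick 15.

t=0: vr[D=0 F=0] → run D
t=1: vr[D=1 E=0 F=0] → run E
t=2: vr[D=1 E=1024/1277 F=0] → run F
t=3: vr[D=1 E=1024/1277 F=1024/2501] → run F
t=4: vr[D=1 E=1024/1277 F=2048/2501] → run E
t=5: vr[D=1 E=2048/1277 F=2048/2501] → run F
t=6: vr[D=1 E=2048/1277 F=3072/2501] → run D
t=7: vr[E=2048/1277 F=3072/2501] → run F
t=8: vr[E=2048/1277 F=4096/2501] → run E
t=9: vr[E=3072/1277 F=4096/2501] → run F
t=10: vr[E=3072/1277] → run E
t=11: vr[E=4096/1277] → run E
t=12: vr[E=5120/1277] → run E
t=13: vr[E=6144/1277] → run E
t=14: vr[E=7168/1277] → run E
t=15: (idle)

completion order = D, F, E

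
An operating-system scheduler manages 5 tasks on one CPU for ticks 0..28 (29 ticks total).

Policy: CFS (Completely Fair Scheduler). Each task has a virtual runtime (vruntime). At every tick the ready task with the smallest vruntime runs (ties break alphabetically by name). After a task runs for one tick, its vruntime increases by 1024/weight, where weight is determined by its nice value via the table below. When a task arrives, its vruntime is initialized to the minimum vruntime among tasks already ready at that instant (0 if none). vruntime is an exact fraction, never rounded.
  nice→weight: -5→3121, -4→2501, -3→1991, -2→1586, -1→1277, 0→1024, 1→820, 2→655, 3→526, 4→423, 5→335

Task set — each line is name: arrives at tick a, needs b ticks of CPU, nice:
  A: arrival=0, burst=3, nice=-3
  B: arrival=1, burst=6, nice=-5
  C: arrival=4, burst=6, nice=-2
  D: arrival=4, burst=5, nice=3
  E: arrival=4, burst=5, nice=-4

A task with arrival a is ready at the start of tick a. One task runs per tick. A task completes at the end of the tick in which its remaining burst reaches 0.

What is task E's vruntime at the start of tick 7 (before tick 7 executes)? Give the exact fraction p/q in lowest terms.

t=0: vr[A=0] → run A
t=1: vr[A=1024/1991 B=1024/1991] → run A
t=2: vr[A=2048/1991 B=1024/1991] → run B
t=3: vr[A=2048/1991 B=5234688/6213911] → run B
t=4: vr[A=2048/1991 B=7273472/6213911 C=2048/1991 D=2048/1991 E=2048/1991] → run A
t=5: vr[B=7273472/6213911 C=2048/1991 D=2048/1991 E=2048/1991] → run C
t=6: vr[B=7273472/6213911 C=2643456/1578863 D=2048/1991 E=2048/1991] → run D
t=7: vr[B=7273472/6213911 C=2643456/1578863 D=1558016/523633 E=2048/1991] → run E
t=8: vr[B=7273472/6213911 C=2643456/1578863 D=1558016/523633 E=7160832/4979491] → run B
t=9: vr[B=9312256/6213911 C=2643456/1578863 D=1558016/523633 E=7160832/4979491] → run E
t=10: vr[B=9312256/6213911 C=2643456/1578863 D=1558016/523633 E=9199616/4979491] → run B
t=11: vr[B=11351040/6213911 C=2643456/1578863 D=1558016/523633 E=9199616/4979491] → run C
t=12: vr[B=11351040/6213911 C=3662848/1578863 D=1558016/523633 E=9199616/4979491] → run B
t=13: vr[B=13389824/6213911 C=3662848/1578863 D=1558016/523633 E=9199616/4979491] → run E
t=14: vr[B=13389824/6213911 C=3662848/1578863 D=1558016/523633 E=11238400/4979491] → run B
t=15: vr[C=3662848/1578863 D=1558016/523633 E=11238400/4979491] → run E
t=16: vr[C=3662848/1578863 D=1558016/523633 E=13277184/4979491] → run C
t=17: vr[C=4682240/1578863 D=1558016/523633 E=13277184/4979491] → run E
t=18: vr[C=4682240/1578863 D=1558016/523633] → run C
t=19: vr[C=5701632/1578863 D=1558016/523633] → run D
t=20: vr[C=5701632/1578863 D=2577408/523633] → run C
t=21: vr[C=6721024/1578863 D=2577408/523633] → run C
t=22: vr[D=2577408/523633] → run D
t=23: vr[D=3596800/523633] → run D
t=24: vr[D=4616192/523633] → run D
t=25: (idle)
t=26: (idle)
t=27: (idle)
t=28: (idle)

vruntime(E, start of tick 7) = 2048/1991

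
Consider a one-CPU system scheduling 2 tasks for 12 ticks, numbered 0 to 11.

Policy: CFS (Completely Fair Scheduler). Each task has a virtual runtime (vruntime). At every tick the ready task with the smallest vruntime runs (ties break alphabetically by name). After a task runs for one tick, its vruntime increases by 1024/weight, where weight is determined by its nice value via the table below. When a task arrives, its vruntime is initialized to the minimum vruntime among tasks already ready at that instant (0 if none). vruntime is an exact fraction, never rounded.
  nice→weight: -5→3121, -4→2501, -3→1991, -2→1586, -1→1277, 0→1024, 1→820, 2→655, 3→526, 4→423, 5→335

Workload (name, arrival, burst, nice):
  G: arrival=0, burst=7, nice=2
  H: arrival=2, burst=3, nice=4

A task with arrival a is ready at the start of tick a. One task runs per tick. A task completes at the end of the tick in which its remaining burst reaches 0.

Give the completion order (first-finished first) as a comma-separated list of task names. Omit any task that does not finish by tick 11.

completion order = H, G

t=0: vr[G=0] → run G
t=1: vr[G=1024/655] → run G
t=2: vr[G=2048/655 H=2048/655] → run G
t=3: vr[G=3072/655 H=2048/655] → run H
t=4: vr[G=3072/655 H=1537024/277065] → run G
t=5: vr[G=4096/655 H=1537024/277065] → run H
t=6: vr[G=4096/655 H=2207744/277065] → run G
t=7: vr[G=1024/131 H=2207744/277065] → run G
t=8: vr[G=6144/655 H=2207744/277065] → run H
t=9: vr[G=6144/655] → run G
t=10: (idle)
t=11: (idle)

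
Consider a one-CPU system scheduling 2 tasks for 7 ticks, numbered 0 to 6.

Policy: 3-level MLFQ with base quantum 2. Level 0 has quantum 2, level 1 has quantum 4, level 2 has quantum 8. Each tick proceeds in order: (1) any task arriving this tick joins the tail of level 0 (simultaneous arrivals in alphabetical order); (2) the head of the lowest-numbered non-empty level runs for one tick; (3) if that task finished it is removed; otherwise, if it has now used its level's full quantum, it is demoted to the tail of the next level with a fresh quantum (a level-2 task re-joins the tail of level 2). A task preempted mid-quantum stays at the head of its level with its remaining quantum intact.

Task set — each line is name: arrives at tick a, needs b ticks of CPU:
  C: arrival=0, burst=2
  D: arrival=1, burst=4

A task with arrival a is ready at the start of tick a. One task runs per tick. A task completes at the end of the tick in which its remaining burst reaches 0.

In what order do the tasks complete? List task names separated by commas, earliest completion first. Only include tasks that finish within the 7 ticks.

t=0: L0/L1/L2 = C/-/- → run C
t=1: L0/L1/L2 = CD/-/- → run C
t=2: L0/L1/L2 = D/-/- → run D
t=3: L0/L1/L2 = D/-/- → run D
t=4: L0/L1/L2 = -/D/- → run D
t=5: L0/L1/L2 = -/D/- → run D
t=6: (idle)

completion order = C, D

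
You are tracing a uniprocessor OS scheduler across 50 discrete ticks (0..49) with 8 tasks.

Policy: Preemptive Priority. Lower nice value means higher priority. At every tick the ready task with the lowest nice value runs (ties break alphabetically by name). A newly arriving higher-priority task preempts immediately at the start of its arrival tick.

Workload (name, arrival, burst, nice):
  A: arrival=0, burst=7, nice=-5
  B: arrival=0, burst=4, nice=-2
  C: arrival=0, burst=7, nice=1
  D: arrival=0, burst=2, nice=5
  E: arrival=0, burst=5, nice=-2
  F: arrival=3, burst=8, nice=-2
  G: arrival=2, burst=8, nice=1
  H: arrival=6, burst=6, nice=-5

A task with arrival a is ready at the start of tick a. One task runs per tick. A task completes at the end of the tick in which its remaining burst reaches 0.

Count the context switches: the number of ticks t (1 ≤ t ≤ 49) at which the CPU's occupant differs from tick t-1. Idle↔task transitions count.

context switches = 8

t=0: ready={A,B,C,D,E} → run A
t=1: ready={A,B,C,D,E} → run A
t=2: ready={A,B,C,D,E,G} → run A
t=3: ready={A,B,C,D,E,F,G} → run A
t=4: ready={A,B,C,D,E,F,G} → run A
t=5: ready={A,B,C,D,E,F,G} → run A
t=6: ready={A,B,C,D,E,F,G,H} → run A
t=7: ready={B,C,D,E,F,G,H} → run H
t=8: ready={B,C,D,E,F,G,H} → run H
t=9: ready={B,C,D,E,F,G,H} → run H
t=10: ready={B,C,D,E,F,G,H} → run H
t=11: ready={B,C,D,E,F,G,H} → run H
t=12: ready={B,C,D,E,F,G,H} → run H
t=13: ready={B,C,D,E,F,G} → run B
t=14: ready={B,C,D,E,F,G} → run B
t=15: ready={B,C,D,E,F,G} → run B
t=16: ready={B,C,D,E,F,G} → run B
t=17: ready={C,D,E,F,G} → run E
t=18: ready={C,D,E,F,G} → run E
t=19: ready={C,D,E,F,G} → run E
t=20: ready={C,D,E,F,G} → run E
t=21: ready={C,D,E,F,G} → run E
t=22: ready={C,D,F,G} → run F
t=23: ready={C,D,F,G} → run F
t=24: ready={C,D,F,G} → run F
t=25: ready={C,D,F,G} → run F
t=26: ready={C,D,F,G} → run F
t=27: ready={C,D,F,G} → run F
t=28: ready={C,D,F,G} → run F
t=29: ready={C,D,F,G} → run F
t=30: ready={C,D,G} → run C
t=31: ready={C,D,G} → run C
t=32: ready={C,D,G} → run C
t=33: ready={C,D,G} → run C
t=34: ready={C,D,G} → run C
t=35: ready={C,D,G} → run C
t=36: ready={C,D,G} → run C
t=37: ready={D,G} → run G
t=38: ready={D,G} → run G
t=39: ready={D,G} → run G
t=40: ready={D,G} → run G
t=41: ready={D,G} → run G
t=42: ready={D,G} → run G
t=43: ready={D,G} → run G
t=44: ready={D,G} → run G
t=45: ready={D} → run D
t=46: ready={D} → run D
t=47: (idle)
t=48: (idle)
t=49: (idle)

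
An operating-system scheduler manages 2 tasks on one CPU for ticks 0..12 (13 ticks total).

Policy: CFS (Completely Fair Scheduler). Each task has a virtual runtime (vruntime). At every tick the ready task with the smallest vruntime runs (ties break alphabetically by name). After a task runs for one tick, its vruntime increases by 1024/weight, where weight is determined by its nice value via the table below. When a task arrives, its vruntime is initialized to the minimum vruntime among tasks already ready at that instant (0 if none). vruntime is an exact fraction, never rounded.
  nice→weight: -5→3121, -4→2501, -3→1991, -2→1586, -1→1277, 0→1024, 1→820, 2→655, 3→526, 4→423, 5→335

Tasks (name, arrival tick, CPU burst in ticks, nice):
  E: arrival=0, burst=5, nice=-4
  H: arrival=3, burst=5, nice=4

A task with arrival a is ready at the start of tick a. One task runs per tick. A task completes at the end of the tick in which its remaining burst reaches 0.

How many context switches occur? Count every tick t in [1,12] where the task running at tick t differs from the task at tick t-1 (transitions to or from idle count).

t=0: vr[E=0] → run E
t=1: vr[E=1024/2501] → run E
t=2: vr[E=2048/2501] → run E
t=3: vr[E=3072/2501 H=3072/2501] → run E
t=4: vr[E=4096/2501 H=3072/2501] → run H
t=5: vr[E=4096/2501 H=3860480/1057923] → run E
t=6: vr[H=3860480/1057923] → run H
t=7: vr[H=6421504/1057923] → run H
t=8: vr[H=2994176/352641] → run H
t=9: vr[H=11543552/1057923] → run H
t=10: (idle)
t=11: (idle)
t=12: (idle)

context switches = 4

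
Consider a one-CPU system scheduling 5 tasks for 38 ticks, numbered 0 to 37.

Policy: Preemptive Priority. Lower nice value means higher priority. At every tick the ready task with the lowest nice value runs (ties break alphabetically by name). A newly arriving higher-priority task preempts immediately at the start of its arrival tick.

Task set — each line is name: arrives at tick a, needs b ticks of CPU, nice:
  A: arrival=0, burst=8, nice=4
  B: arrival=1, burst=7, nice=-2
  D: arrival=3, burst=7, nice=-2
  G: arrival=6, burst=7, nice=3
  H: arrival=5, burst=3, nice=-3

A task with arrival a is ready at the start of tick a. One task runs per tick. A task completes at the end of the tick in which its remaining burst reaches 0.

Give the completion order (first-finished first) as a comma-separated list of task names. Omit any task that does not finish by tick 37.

completion order = H, B, D, G, A

t=0: ready={A} → run A
t=1: ready={A,B} → run B
t=2: ready={A,B} → run B
t=3: ready={A,B,D} → run B
t=4: ready={A,B,D} → run B
t=5: ready={A,B,D,H} → run H
t=6: ready={A,B,D,G,H} → run H
t=7: ready={A,B,D,G,H} → run H
t=8: ready={A,B,D,G} → run B
t=9: ready={A,B,D,G} → run B
t=10: ready={A,B,D,G} → run B
t=11: ready={A,D,G} → run D
t=12: ready={A,D,G} → run D
t=13: ready={A,D,G} → run D
t=14: ready={A,D,G} → run D
t=15: ready={A,D,G} → run D
t=16: ready={A,D,G} → run D
t=17: ready={A,D,G} → run D
t=18: ready={A,G} → run G
t=19: ready={A,G} → run G
t=20: ready={A,G} → run G
t=21: ready={A,G} → run G
t=22: ready={A,G} → run G
t=23: ready={A,G} → run G
t=24: ready={A,G} → run G
t=25: ready={A} → run A
t=26: ready={A} → run A
t=27: ready={A} → run A
t=28: ready={A} → run A
t=29: ready={A} → run A
t=30: ready={A} → run A
t=31: ready={A} → run A
t=32: (idle)
t=33: (idle)
t=34: (idle)
t=35: (idle)
t=36: (idle)
t=37: (idle)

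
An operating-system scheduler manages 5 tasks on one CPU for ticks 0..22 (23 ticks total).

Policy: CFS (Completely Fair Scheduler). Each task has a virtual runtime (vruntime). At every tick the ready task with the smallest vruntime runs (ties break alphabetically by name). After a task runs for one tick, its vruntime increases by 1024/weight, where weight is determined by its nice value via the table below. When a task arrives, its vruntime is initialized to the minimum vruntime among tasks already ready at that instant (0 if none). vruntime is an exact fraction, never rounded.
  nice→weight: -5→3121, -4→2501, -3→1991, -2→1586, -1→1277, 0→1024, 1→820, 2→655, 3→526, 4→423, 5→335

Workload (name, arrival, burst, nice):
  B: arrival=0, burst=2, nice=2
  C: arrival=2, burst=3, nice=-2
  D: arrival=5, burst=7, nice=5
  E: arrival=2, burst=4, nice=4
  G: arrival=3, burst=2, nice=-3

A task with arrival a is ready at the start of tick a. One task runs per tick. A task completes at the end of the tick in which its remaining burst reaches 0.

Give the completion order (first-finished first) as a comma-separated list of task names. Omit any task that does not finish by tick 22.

t=0: vr[B=0] → run B
t=1: vr[B=1024/655] → run B
t=2: vr[C=0 E=0] → run C
t=3: vr[C=512/793 E=0 G=0] → run E
t=4: vr[C=512/793 E=1024/423 G=0] → run G
t=5: vr[C=512/793 D=1024/1991 E=1024/423 G=1024/1991] → run D
t=6: vr[C=512/793 D=2381824/666985 E=1024/423 G=1024/1991] → run G
t=7: vr[C=512/793 D=2381824/666985 E=1024/423] → run C
t=8: vr[C=1024/793 D=2381824/666985 E=1024/423] → run C
t=9: vr[D=2381824/666985 E=1024/423] → run E
t=10: vr[D=2381824/666985 E=2048/423] → run D
t=11: vr[D=4420608/666985 E=2048/423] → run E
t=12: vr[D=4420608/666985 E=1024/141] → run D
t=13: vr[D=6459392/666985 E=1024/141] → run E
t=14: vr[D=6459392/666985] → run D
t=15: vr[D=8498176/666985] → run D
t=16: vr[D=2107392/133397] → run D
t=17: vr[D=12575744/666985] → run D
t=18: (idle)
t=19: (idle)
t=20: (idle)
t=21: (idle)
t=22: (idle)

completion order = B, G, C, E, D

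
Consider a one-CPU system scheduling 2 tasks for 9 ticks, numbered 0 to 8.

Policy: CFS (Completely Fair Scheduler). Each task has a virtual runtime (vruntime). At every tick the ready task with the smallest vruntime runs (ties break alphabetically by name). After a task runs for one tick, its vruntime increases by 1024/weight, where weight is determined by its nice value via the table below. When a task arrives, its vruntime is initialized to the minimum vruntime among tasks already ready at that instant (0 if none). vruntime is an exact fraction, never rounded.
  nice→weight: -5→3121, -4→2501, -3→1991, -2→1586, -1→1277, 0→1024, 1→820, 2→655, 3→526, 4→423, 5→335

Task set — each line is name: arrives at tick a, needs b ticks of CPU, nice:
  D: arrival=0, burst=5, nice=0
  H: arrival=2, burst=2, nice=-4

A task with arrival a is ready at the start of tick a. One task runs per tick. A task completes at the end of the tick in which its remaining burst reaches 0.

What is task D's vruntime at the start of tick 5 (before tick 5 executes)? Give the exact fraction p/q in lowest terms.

t=0: vr[D=0] → run D
t=1: vr[D=1] → run D
t=2: vr[D=2 H=2] → run D
t=3: vr[D=3 H=2] → run H
t=4: vr[D=3 H=6026/2501] → run H
t=5: vr[D=3] → run D
t=6: vr[D=4] → run D
t=7: (idle)
t=8: (idle)

vruntime(D, start of tick 5) = 3/1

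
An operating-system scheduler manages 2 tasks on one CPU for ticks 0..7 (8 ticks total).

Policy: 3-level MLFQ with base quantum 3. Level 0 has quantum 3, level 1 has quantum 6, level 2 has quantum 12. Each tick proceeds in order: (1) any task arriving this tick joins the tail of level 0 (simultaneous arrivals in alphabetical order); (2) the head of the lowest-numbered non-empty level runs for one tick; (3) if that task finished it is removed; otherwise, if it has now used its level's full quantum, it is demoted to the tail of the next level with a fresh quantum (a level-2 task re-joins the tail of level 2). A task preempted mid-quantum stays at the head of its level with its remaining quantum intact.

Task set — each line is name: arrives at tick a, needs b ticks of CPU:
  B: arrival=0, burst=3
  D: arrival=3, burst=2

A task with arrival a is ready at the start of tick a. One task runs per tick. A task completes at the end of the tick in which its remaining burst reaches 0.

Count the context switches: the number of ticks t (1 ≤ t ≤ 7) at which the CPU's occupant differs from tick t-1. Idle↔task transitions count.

context switches = 2

t=0: L0/L1/L2 = B/-/- → run B
t=1: L0/L1/L2 = B/-/- → run B
t=2: L0/L1/L2 = B/-/- → run B
t=3: L0/L1/L2 = D/-/- → run D
t=4: L0/L1/L2 = D/-/- → run D
t=5: (idle)
t=6: (idle)
t=7: (idle)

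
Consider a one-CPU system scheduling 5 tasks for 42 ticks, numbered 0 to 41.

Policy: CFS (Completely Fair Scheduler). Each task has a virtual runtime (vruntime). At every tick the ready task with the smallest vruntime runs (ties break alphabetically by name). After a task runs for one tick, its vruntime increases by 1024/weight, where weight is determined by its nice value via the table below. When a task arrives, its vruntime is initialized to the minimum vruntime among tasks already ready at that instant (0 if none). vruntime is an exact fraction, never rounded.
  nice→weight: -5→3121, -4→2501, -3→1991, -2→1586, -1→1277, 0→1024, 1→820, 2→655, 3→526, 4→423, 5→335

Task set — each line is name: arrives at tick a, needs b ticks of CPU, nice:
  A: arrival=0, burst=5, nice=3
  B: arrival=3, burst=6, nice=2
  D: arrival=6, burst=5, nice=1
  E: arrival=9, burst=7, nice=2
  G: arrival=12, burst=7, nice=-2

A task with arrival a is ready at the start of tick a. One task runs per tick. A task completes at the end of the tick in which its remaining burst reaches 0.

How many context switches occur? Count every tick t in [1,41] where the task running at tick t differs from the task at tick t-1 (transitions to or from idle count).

context switches = 23

t=0: vr[A=0] → run A
t=1: vr[A=512/263] → run A
t=2: vr[A=1024/263] → run A
t=3: vr[A=1536/263 B=1536/263] → run A
t=4: vr[A=2048/263 B=1536/263] → run B
t=5: vr[A=2048/263 B=1275392/172265] → run B
t=6: vr[A=2048/263 B=1544704/172265 D=2048/263] → run A
t=7: vr[B=1544704/172265 D=2048/263] → run D
t=8: vr[B=1544704/172265 D=487168/53915] → run B
t=9: vr[B=1814016/172265 D=487168/53915 E=487168/53915] → run D
t=10: vr[B=1814016/172265 D=554496/53915 E=487168/53915] → run E
t=11: vr[B=1814016/172265 D=554496/53915 E=14972160/1412573] → run D
t=12: vr[B=1814016/172265 D=621824/53915 E=14972160/1412573 G=1814016/172265] → run B
t=13: vr[B=2083328/172265 D=621824/53915 E=14972160/1412573 G=1814016/172265] → run G
t=14: vr[B=2083328/172265 D=621824/53915 E=14972160/1412573 G=1526714368/136606145] → run E
t=15: vr[B=2083328/172265 D=621824/53915 E=85902592/7062865 G=1526714368/136606145] → run G
t=16: vr[B=2083328/172265 D=621824/53915 E=85902592/7062865 G=1614914048/136606145] → run D
t=17: vr[B=2083328/172265 D=689152/53915 E=85902592/7062865 G=1614914048/136606145] → run G
t=18: vr[B=2083328/172265 D=689152/53915 E=85902592/7062865 G=1703113728/136606145] → run B
t=19: vr[B=470528/34453 D=689152/53915 E=85902592/7062865 G=1703113728/136606145] → run E
t=20: vr[B=470528/34453 D=689152/53915 E=96944384/7062865 G=1703113728/136606145] → run G
t=21: vr[B=470528/34453 D=689152/53915 E=96944384/7062865 G=1791313408/136606145] → run D
t=22: vr[B=470528/34453 E=96944384/7062865 G=1791313408/136606145] → run G
t=23: vr[B=470528/34453 E=96944384/7062865 G=1879513088/136606145] → run B
t=24: vr[E=96944384/7062865 G=1879513088/136606145] → run E
t=25: vr[E=107986176/7062865 G=1879513088/136606145] → run G
t=26: vr[E=107986176/7062865 G=1967712768/136606145] → run G
t=27: vr[E=107986176/7062865] → run E
t=28: vr[E=119027968/7062865] → run E
t=29: vr[E=26013952/1412573] → run E
t=30: (idle)
t=31: (idle)
t=32: (idle)
t=33: (idle)
t=34: (idle)
t=35: (idle)
t=36: (idle)
t=37: (idle)
t=38: (idle)
t=39: (idle)
t=40: (idle)
t=41: (idle)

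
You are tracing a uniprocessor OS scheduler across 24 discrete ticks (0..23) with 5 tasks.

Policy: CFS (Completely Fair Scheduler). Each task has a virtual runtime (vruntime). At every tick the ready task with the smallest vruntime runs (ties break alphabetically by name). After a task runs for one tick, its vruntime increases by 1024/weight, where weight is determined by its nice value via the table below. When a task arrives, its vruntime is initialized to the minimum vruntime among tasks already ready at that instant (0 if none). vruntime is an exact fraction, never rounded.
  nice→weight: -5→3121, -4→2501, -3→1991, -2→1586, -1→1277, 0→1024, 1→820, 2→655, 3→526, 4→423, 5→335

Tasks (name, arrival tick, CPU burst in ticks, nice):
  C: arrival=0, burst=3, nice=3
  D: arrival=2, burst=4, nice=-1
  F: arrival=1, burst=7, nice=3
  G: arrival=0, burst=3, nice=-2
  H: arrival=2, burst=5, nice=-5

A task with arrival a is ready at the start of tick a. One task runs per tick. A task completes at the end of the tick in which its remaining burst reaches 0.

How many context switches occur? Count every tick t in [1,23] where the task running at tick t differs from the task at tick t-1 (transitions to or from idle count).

t=0: vr[C=0 G=0] → run C
t=1: vr[C=512/263 F=0 G=0] → run F
t=2: vr[C=512/263 D=0 F=512/263 G=0 H=0] → run D
t=3: vr[C=512/263 D=1024/1277 F=512/263 G=0 H=0] → run G
t=4: vr[C=512/263 D=1024/1277 F=512/263 G=512/793 H=0] → run H
t=5: vr[C=512/263 D=1024/1277 F=512/263 G=512/793 H=1024/3121] → run H
t=6: vr[C=512/263 D=1024/1277 F=512/263 G=512/793 H=2048/3121] → run G
t=7: vr[C=512/263 D=1024/1277 F=512/263 G=1024/793 H=2048/3121] → run H
t=8: vr[C=512/263 D=1024/1277 F=512/263 G=1024/793 H=3072/3121] → run D
t=9: vr[C=512/263 D=2048/1277 F=512/263 G=1024/793 H=3072/3121] → run H
t=10: vr[C=512/263 D=2048/1277 F=512/263 G=1024/793 H=4096/3121] → run G
t=11: vr[C=512/263 D=2048/1277 F=512/263 H=4096/3121] → run H
t=12: vr[C=512/263 D=2048/1277 F=512/263] → run D
t=13: vr[C=512/263 D=3072/1277 F=512/263] → run C
t=14: vr[C=1024/263 D=3072/1277 F=512/263] → run F
t=15: vr[C=1024/263 D=3072/1277 F=1024/263] → run D
t=16: vr[C=1024/263 F=1024/263] → run C
t=17: vr[F=1024/263] → run F
t=18: vr[F=1536/263] → run F
t=19: vr[F=2048/263] → run F
t=20: vr[F=2560/263] → run F
t=21: vr[F=3072/263] → run F
t=22: (idle)
t=23: (idle)

context switches = 17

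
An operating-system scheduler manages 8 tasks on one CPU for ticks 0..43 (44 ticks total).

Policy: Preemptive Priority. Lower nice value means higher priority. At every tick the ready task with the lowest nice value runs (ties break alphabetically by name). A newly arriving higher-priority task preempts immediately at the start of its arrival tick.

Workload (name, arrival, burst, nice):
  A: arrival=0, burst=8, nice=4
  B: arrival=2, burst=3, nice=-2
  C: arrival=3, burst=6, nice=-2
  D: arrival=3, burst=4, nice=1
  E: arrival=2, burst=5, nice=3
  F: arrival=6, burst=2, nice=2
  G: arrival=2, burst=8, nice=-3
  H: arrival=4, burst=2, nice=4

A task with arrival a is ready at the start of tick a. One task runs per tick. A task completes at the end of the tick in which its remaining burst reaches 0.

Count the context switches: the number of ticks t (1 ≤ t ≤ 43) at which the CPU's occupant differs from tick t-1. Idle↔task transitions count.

context switches = 9

t=0: ready={A} → run A
t=1: ready={A} → run A
t=2: ready={A,B,E,G} → run G
t=3: ready={A,B,C,D,E,G} → run G
t=4: ready={A,B,C,D,E,G,H} → run G
t=5: ready={A,B,C,D,E,G,H} → run G
t=6: ready={A,B,C,D,E,F,G,H} → run G
t=7: ready={A,B,C,D,E,F,G,H} → run G
t=8: ready={A,B,C,D,E,F,G,H} → run G
t=9: ready={A,B,C,D,E,F,G,H} → run G
t=10: ready={A,B,C,D,E,F,H} → run B
t=11: ready={A,B,C,D,E,F,H} → run B
t=12: ready={A,B,C,D,E,F,H} → run B
t=13: ready={A,C,D,E,F,H} → run C
t=14: ready={A,C,D,E,F,H} → run C
t=15: ready={A,C,D,E,F,H} → run C
t=16: ready={A,C,D,E,F,H} → run C
t=17: ready={A,C,D,E,F,H} → run C
t=18: ready={A,C,D,E,F,H} → run C
t=19: ready={A,D,E,F,H} → run D
t=20: ready={A,D,E,F,H} → run D
t=21: ready={A,D,E,F,H} → run D
t=22: ready={A,D,E,F,H} → run D
t=23: ready={A,E,F,H} → run F
t=24: ready={A,E,F,H} → run F
t=25: ready={A,E,H} → run E
t=26: ready={A,E,H} → run E
t=27: ready={A,E,H} → run E
t=28: ready={A,E,H} → run E
t=29: ready={A,E,H} → run E
t=30: ready={A,H} → run A
t=31: ready={A,H} → run A
t=32: ready={A,H} → run A
t=33: ready={A,H} → run A
t=34: ready={A,H} → run A
t=35: ready={A,H} → run A
t=36: ready={H} → run H
t=37: ready={H} → run H
t=38: (idle)
t=39: (idle)
t=40: (idle)
t=41: (idle)
t=42: (idle)
t=43: (idle)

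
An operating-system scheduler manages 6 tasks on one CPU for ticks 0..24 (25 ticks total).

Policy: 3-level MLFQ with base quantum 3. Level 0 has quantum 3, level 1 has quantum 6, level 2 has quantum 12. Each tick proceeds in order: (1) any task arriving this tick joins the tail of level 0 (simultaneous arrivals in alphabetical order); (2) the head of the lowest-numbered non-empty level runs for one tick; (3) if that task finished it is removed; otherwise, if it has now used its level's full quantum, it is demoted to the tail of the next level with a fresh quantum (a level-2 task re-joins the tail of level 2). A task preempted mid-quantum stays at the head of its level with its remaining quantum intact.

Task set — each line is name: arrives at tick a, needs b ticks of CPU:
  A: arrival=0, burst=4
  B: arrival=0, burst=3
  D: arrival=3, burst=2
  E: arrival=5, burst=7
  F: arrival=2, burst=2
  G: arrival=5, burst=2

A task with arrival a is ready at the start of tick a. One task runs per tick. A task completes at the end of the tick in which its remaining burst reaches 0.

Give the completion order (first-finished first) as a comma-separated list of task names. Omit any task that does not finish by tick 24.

completion order = B, F, D, G, A, E

t=0: L0/L1/L2 = AB/-/- → run A
t=1: L0/L1/L2 = AB/-/- → run A
t=2: L0/L1/L2 = ABF/-/- → run A
t=3: L0/L1/L2 = BFD/A/- → run B
t=4: L0/L1/L2 = BFD/A/- → run B
t=5: L0/L1/L2 = BFDEG/A/- → run B
t=6: L0/L1/L2 = FDEG/A/- → run F
t=7: L0/L1/L2 = FDEG/A/- → run F
t=8: L0/L1/L2 = DEG/A/- → run D
t=9: L0/L1/L2 = DEG/A/- → run D
t=10: L0/L1/L2 = EG/A/- → run E
t=11: L0/L1/L2 = EG/A/- → run E
t=12: L0/L1/L2 = EG/A/- → run E
t=13: L0/L1/L2 = G/AE/- → run G
t=14: L0/L1/L2 = G/AE/- → run G
t=15: L0/L1/L2 = -/AE/- → run A
t=16: L0/L1/L2 = -/E/- → run E
t=17: L0/L1/L2 = -/E/- → run E
t=18: L0/L1/L2 = -/E/- → run E
t=19: L0/L1/L2 = -/E/- → run E
t=20: (idle)
t=21: (idle)
t=22: (idle)
t=23: (idle)
t=24: (idle)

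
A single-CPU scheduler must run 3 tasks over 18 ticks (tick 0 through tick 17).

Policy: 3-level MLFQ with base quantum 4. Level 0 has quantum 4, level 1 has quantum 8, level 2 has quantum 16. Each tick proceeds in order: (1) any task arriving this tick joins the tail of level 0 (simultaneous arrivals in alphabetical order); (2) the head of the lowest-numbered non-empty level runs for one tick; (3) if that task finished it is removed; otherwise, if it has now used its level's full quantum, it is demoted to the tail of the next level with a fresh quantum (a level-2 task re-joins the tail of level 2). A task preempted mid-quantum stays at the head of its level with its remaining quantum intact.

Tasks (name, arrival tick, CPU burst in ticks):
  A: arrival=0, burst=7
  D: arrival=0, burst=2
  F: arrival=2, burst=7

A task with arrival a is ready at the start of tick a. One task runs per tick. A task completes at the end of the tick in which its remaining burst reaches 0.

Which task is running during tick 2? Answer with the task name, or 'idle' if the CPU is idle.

running at tick 2 = A

t=0: L0/L1/L2 = AD/-/- → run A
t=1: L0/L1/L2 = AD/-/- → run A
t=2: L0/L1/L2 = ADF/-/- → run A
t=3: L0/L1/L2 = ADF/-/- → run A
t=4: L0/L1/L2 = DF/A/- → run D
t=5: L0/L1/L2 = DF/A/- → run D
t=6: L0/L1/L2 = F/A/- → run F
t=7: L0/L1/L2 = F/A/- → run F
t=8: L0/L1/L2 = F/A/- → run F
t=9: L0/L1/L2 = F/A/- → run F
t=10: L0/L1/L2 = -/AF/- → run A
t=11: L0/L1/L2 = -/AF/- → run A
t=12: L0/L1/L2 = -/AF/- → run A
t=13: L0/L1/L2 = -/F/- → run F
t=14: L0/L1/L2 = -/F/- → run F
t=15: L0/L1/L2 = -/F/- → run F
t=16: (idle)
t=17: (idle)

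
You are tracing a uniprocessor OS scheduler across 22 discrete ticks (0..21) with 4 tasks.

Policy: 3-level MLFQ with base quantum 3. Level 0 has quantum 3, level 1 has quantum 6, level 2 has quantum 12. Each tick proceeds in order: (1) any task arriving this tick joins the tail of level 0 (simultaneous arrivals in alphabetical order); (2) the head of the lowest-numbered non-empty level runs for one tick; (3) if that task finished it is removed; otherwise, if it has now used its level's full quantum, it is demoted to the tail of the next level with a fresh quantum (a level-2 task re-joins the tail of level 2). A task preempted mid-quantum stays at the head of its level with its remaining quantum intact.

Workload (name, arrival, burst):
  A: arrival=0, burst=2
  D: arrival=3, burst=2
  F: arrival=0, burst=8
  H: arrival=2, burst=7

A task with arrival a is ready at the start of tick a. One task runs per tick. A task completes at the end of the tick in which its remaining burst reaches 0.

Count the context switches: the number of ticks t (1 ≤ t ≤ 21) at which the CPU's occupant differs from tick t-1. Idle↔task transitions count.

context switches = 6

t=0: L0/L1/L2 = AF/-/- → run A
t=1: L0/L1/L2 = AF/-/- → run A
t=2: L0/L1/L2 = FH/-/- → run F
t=3: L0/L1/L2 = FHD/-/- → run F
t=4: L0/L1/L2 = FHD/-/- → run F
t=5: L0/L1/L2 = HD/F/- → run H
t=6: L0/L1/L2 = HD/F/- → run H
t=7: L0/L1/L2 = HD/F/- → run H
t=8: L0/L1/L2 = D/FH/- → run D
t=9: L0/L1/L2 = D/FH/- → run D
t=10: L0/L1/L2 = -/FH/- → run F
t=11: L0/L1/L2 = -/FH/- → run F
t=12: L0/L1/L2 = -/FH/- → run F
t=13: L0/L1/L2 = -/FH/- → run F
t=14: L0/L1/L2 = -/FH/- → run F
t=15: L0/L1/L2 = -/H/- → run H
t=16: L0/L1/L2 = -/H/- → run H
t=17: L0/L1/L2 = -/H/- → run H
t=18: L0/L1/L2 = -/H/- → run H
t=19: (idle)
t=20: (idle)
t=21: (idle)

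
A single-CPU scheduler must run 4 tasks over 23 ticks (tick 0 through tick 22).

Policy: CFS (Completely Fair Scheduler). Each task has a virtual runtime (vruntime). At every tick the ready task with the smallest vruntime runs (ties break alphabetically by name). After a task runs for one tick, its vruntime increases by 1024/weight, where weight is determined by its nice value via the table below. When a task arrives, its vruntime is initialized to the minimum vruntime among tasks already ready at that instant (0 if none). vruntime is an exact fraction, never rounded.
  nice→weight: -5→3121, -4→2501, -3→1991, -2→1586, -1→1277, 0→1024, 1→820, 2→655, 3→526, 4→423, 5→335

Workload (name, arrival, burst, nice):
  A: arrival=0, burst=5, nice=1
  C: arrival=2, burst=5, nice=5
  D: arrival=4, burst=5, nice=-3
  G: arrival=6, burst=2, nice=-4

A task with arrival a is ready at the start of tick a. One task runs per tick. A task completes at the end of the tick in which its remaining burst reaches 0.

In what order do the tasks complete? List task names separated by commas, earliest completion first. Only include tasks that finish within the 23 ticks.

completion order = G, A, D, C

t=0: vr[A=0] → run A
t=1: vr[A=256/205] → run A
t=2: vr[A=512/205 C=512/205] → run A
t=3: vr[A=768/205 C=512/205] → run C
t=4: vr[A=768/205 C=76288/13735 D=768/205] → run A
t=5: vr[A=1024/205 C=76288/13735 D=768/205] → run D
t=6: vr[A=1024/205 C=76288/13735 D=1739008/408155 G=1739008/408155] → run D
t=7: vr[A=1024/205 C=76288/13735 D=1948928/408155 G=1739008/408155] → run G
t=8: vr[A=1024/205 C=76288/13735 D=1948928/408155 G=116273408/24897455] → run G
t=9: vr[A=1024/205 C=76288/13735 D=1948928/408155] → run D
t=10: vr[A=1024/205 C=76288/13735 D=2158848/408155] → run A
t=11: vr[C=76288/13735 D=2158848/408155] → run D
t=12: vr[C=76288/13735 D=2368768/408155] → run C
t=13: vr[C=118272/13735 D=2368768/408155] → run D
t=14: vr[C=118272/13735] → run C
t=15: vr[C=160256/13735] → run C
t=16: vr[C=40448/2747] → run C
t=17: (idle)
t=18: (idle)
t=19: (idle)
t=20: (idle)
t=21: (idle)
t=22: (idle)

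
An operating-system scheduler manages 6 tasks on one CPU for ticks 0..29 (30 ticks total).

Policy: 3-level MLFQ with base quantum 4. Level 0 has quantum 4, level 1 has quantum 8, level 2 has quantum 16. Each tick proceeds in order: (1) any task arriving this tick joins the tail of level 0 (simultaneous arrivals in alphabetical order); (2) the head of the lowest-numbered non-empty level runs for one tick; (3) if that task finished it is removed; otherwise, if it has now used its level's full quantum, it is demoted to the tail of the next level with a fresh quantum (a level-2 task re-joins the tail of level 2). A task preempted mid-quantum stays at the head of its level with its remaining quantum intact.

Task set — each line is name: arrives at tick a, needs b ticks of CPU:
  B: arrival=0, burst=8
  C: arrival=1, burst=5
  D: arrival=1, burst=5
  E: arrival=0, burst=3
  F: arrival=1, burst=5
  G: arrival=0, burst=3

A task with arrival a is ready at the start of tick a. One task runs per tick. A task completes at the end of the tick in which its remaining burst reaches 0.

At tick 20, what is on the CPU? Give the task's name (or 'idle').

running at tick 20 = F

t=0: L0/L1/L2 = BEG/-/- → run B
t=1: L0/L1/L2 = BEGCDF/-/- → run B
t=2: L0/L1/L2 = BEGCDF/-/- → run B
t=3: L0/L1/L2 = BEGCDF/-/- → run B
t=4: L0/L1/L2 = EGCDF/B/- → run E
t=5: L0/L1/L2 = EGCDF/B/- → run E
t=6: L0/L1/L2 = EGCDF/B/- → run E
t=7: L0/L1/L2 = GCDF/B/- → run G
t=8: L0/L1/L2 = GCDF/B/- → run G
t=9: L0/L1/L2 = GCDF/B/- → run G
t=10: L0/L1/L2 = CDF/B/- → run C
t=11: L0/L1/L2 = CDF/B/- → run C
t=12: L0/L1/L2 = CDF/B/- → run C
t=13: L0/L1/L2 = CDF/B/- → run C
t=14: L0/L1/L2 = DF/BC/- → run D
t=15: L0/L1/L2 = DF/BC/- → run D
t=16: L0/L1/L2 = DF/BC/- → run D
t=17: L0/L1/L2 = DF/BC/- → run D
t=18: L0/L1/L2 = F/BCD/- → run F
t=19: L0/L1/L2 = F/BCD/- → run F
t=20: L0/L1/L2 = F/BCD/- → run F
t=21: L0/L1/L2 = F/BCD/- → run F
t=22: L0/L1/L2 = -/BCDF/- → run B
t=23: L0/L1/L2 = -/BCDF/- → run B
t=24: L0/L1/L2 = -/BCDF/- → run B
t=25: L0/L1/L2 = -/BCDF/- → run B
t=26: L0/L1/L2 = -/CDF/- → run C
t=27: L0/L1/L2 = -/DF/- → run D
t=28: L0/L1/L2 = -/F/- → run F
t=29: (idle)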